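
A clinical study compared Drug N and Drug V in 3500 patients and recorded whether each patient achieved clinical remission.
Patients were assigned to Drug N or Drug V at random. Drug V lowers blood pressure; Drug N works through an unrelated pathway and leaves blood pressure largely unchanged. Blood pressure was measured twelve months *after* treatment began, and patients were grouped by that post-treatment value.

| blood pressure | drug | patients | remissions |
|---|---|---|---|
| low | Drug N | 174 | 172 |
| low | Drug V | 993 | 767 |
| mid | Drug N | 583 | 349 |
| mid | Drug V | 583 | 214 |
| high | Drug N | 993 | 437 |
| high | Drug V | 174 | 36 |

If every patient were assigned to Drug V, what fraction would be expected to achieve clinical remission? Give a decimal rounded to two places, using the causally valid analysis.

The blood pressure-specific comparison favours Drug N throughout, but the pooled figures favour Drug V. The question is whether to condition on blood pressure.
Stratifying would compare drugs among patients the drugs themselves sorted into blood pressure groups — a form of selection on an intermediate. The unconditioned pooled rates give the total causal effect.
So P(outcome | do(Drug V)) is just the pooled rate for Drug V: 1017/1750 = 0.581.

0.58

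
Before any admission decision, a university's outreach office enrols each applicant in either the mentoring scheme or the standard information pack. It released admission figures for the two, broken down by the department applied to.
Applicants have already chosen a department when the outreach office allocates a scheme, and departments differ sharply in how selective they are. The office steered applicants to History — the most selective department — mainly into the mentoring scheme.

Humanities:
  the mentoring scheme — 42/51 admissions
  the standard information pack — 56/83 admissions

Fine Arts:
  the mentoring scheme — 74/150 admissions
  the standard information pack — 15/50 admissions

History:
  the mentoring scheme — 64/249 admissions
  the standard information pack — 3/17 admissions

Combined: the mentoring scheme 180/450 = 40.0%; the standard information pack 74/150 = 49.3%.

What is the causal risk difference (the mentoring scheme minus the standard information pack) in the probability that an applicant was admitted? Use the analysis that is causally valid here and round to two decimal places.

Here department is a common cause — it drives both which outreach scheme a case falls under and the outcome. The crude comparison mixes populations; the stratum-specific rates are the causally relevant ones.
Adjusting over the population distribution of department: 0.223·(0.824−0.675) + 0.333·(0.493−0.300) + 0.443·(0.257−0.176) = +0.133.

+0.13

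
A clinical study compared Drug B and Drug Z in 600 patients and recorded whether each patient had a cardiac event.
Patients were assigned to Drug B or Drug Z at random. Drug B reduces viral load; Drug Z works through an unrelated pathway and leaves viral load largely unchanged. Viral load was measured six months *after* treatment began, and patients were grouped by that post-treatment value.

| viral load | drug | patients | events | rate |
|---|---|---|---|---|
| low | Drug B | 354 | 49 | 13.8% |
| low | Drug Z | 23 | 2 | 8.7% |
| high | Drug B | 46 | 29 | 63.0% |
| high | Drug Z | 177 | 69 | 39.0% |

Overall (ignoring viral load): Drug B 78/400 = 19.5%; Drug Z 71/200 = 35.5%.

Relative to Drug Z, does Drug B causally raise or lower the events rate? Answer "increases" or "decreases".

The stratified and pooled comparisons disagree (Drug Z wins within each viral load; Drug B wins overall), so the answer turns on the causal role of viral load.
Because the drug influences viral load, viral load is a post-treatment mediator, not a confounder. Stratifying on it would bias the estimate; the causal effect is the crude pooled difference.
Pooled: Drug B 19.5% vs Drug Z 35.5%; Drug B is lower overall.

decreases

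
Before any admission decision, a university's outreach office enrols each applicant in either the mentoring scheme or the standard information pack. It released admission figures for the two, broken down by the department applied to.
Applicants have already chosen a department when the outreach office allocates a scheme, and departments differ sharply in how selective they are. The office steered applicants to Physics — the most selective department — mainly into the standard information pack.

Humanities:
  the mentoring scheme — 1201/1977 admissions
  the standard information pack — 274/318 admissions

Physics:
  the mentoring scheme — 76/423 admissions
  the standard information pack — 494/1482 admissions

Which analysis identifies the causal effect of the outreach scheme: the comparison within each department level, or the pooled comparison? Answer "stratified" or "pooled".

the standard information pack is higher inside every department stratum but the mentoring scheme is higher in aggregate. Whether to stratify depends on how department relates to the outreach scheme.
The imbalance in department arose from how applicants were allocated, not from anything the outreach scheme did; and department independently affects the outcome. The pooled gap is confounded — condition on department.
Within each level — Humanities: 60.7% vs 86.2%; Physics: 18.0% vs 33.3% — the standard information pack is higher every time.

stratified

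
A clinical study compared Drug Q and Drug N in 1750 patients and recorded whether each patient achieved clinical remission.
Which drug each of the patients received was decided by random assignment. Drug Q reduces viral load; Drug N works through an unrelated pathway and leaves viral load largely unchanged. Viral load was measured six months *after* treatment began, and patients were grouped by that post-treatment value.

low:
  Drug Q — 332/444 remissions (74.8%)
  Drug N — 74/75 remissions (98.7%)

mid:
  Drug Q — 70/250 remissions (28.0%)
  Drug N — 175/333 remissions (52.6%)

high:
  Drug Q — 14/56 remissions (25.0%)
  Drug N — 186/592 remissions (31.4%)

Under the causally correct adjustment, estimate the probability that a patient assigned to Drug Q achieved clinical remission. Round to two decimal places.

0.55

Viral load here is a post-treatment variable shaped by the drug; conditioning on it would introduce bias rather than remove it. The overall comparison is the causal one.
So P(outcome | do(Drug Q)) is just the pooled rate for Drug Q: 416/750 = 0.555.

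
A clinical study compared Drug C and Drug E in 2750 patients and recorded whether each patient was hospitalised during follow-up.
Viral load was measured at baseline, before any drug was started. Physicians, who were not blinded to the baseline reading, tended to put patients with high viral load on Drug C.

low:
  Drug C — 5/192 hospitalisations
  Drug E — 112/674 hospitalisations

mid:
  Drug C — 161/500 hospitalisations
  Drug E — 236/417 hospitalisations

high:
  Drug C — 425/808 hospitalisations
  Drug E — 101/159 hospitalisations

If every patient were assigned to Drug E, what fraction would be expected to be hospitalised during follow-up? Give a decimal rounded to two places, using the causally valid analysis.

Drug C is lower inside every viral load stratum but Drug E is lower in aggregate. Whether to stratify depends on how viral load relates to the drug.
Since viral load is a pre-existing factor (not a product of the drug) and it affects the outcome on its own, it is a confounder. The stratified rates, not the pooled rate, identify the causal effect.
Standardising Drug E to the population viral load mix: 0.315·112/674 + 0.333·236/417 + 0.352·101/159 = 0.464.

0.46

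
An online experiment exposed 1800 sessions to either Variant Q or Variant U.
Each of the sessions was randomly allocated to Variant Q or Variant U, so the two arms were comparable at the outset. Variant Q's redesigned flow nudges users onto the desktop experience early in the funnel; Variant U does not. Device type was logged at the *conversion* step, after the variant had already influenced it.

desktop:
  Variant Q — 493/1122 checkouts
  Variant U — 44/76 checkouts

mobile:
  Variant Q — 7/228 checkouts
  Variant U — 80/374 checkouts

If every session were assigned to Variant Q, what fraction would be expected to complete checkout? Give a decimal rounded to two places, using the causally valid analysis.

0.37

The device type-specific comparison favours Variant U throughout, but the pooled figures favour Variant Q. The question is whether to condition on device type.
The distribution of device type is itself part of what the variant does — it is an intermediate outcome. Holding it fixed would remove that part of the effect; the total effect is the pooled difference.
So P(outcome | do(Variant Q)) is just the pooled rate for Variant Q: 500/1350 = 0.370.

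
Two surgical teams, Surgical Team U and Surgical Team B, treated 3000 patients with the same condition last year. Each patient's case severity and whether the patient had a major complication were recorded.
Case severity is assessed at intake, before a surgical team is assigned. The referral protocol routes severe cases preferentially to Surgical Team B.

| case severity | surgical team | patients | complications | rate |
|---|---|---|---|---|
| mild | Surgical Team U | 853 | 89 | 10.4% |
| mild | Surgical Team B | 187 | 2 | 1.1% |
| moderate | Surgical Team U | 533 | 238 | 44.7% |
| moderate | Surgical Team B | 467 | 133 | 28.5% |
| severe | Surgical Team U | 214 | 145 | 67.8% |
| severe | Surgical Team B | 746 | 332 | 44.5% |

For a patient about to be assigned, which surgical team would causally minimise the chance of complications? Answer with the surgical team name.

Surgical Team B

The imbalance in case severity arose from how patients were allocated, not from anything the surgical team did; and case severity independently affects the outcome. The pooled gap is confounded — condition on case severity.
Within each level — mild: 10.4% vs 1.1%; moderate: 44.7% vs 28.5%; severe: 67.8% vs 44.5% — Surgical Team B is lower every time.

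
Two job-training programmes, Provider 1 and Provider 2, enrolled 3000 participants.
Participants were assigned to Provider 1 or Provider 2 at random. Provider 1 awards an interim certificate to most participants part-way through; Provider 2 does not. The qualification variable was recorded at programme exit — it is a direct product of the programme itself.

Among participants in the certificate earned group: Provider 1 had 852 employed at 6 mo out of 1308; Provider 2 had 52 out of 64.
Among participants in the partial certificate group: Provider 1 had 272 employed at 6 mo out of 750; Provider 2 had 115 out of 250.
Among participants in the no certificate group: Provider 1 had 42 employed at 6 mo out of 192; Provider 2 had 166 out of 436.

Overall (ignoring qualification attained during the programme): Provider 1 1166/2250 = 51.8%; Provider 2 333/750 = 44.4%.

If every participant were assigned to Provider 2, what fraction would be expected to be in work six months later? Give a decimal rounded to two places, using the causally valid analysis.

0.44

Qualification attained during the programme here is a post-treatment variable shaped by the programme; conditioning on it would introduce bias rather than remove it. The overall comparison is the causal one.
So P(outcome | do(Provider 2)) is just the pooled rate for Provider 2: 333/750 = 0.444.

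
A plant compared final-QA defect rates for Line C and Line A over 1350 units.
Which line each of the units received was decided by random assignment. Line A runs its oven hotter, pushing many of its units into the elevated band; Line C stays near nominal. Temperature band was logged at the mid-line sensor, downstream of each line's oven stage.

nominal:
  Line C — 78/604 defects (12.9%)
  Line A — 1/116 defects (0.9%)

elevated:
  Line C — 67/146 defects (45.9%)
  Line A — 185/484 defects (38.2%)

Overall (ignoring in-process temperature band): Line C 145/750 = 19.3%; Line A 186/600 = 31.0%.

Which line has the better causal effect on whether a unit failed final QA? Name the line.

Line C

Line A is lower inside every in-process temperature band stratum but Line C is lower in aggregate. Whether to stratify depends on how in-process temperature band relates to the line.
Stratifying would compare lines among units the lines themselves sorted into in-process temperature band groups — a form of selection on an intermediate. The unconditioned pooled rates give the total causal effect.
Pooled: Line C 19.3% vs Line A 31.0%; Line C is lower overall.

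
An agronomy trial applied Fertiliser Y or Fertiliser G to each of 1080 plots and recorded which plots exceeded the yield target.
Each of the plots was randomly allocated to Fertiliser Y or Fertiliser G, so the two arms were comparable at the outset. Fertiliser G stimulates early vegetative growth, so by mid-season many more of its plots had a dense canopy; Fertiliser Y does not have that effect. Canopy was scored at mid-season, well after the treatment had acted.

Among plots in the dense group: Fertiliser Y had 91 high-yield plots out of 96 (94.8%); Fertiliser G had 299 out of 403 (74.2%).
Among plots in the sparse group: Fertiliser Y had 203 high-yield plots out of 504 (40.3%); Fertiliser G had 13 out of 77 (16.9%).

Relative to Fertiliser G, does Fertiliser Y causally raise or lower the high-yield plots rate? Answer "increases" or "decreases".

The stratified and pooled comparisons disagree (Fertiliser Y wins within each mid-season canopy; Fertiliser G wins overall), so the answer turns on the causal role of mid-season canopy.
Mid-season canopy is downstream of the fertiliser. One should not condition on a consequence of treatment, so the overall rates are the right comparison.
Pooled: Fertiliser Y 49.0% vs Fertiliser G 65.0%; Fertiliser G is higher overall.

decreases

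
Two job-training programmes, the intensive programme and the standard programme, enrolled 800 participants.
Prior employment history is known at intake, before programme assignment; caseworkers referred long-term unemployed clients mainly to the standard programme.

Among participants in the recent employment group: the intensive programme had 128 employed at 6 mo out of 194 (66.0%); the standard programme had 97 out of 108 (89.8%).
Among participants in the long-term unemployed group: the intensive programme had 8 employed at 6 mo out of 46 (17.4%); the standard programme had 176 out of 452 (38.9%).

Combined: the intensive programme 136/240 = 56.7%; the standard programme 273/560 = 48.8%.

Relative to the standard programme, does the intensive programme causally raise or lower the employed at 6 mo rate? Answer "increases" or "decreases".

The stratified and pooled comparisons disagree (the standard programme wins within each prior employment history; the intensive programme wins overall), so the answer turns on the causal role of prior employment history.
Nothing the programme does changes prior employment history; the imbalance is an allocation artefact. With prior employment history also predicting the outcome, the pooled figure is confounded, and the within-stratum comparison is the causal one.
Within each level — recent employment: 66.0% vs 89.8%; long-term unemployed: 17.4% vs 38.9% — the standard programme is higher every time.

decreases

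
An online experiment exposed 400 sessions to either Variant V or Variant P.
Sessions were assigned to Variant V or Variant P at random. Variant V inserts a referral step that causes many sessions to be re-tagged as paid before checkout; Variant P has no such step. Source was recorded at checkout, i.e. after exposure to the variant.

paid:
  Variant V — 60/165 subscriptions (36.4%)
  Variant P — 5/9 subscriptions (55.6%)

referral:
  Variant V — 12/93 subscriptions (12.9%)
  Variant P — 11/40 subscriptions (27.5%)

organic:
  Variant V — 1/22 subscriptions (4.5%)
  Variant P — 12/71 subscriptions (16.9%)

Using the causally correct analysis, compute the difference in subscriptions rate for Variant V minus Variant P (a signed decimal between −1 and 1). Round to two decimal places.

The distribution of traffic source is itself part of what the variant does — it is an intermediate outcome. Holding it fixed would remove that part of the effect; the total effect is the pooled difference.
The causal difference is the pooled difference: 0.261 − 0.233 = +0.027.

+0.03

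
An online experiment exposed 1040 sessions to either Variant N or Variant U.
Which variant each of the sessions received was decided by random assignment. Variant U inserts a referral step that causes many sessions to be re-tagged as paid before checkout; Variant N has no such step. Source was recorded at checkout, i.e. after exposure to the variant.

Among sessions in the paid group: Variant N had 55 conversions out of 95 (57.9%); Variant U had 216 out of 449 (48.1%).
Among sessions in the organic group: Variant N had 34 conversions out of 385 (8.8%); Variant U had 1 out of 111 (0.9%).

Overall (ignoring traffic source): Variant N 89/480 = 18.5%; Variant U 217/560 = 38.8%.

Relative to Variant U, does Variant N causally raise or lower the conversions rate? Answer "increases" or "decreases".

decreases

Because the variant influences traffic source, traffic source is a post-treatment mediator, not a confounder. Stratifying on it would bias the estimate; the causal effect is the crude pooled difference.
Pooled: Variant N 18.5% vs Variant U 38.8%; Variant U is higher overall.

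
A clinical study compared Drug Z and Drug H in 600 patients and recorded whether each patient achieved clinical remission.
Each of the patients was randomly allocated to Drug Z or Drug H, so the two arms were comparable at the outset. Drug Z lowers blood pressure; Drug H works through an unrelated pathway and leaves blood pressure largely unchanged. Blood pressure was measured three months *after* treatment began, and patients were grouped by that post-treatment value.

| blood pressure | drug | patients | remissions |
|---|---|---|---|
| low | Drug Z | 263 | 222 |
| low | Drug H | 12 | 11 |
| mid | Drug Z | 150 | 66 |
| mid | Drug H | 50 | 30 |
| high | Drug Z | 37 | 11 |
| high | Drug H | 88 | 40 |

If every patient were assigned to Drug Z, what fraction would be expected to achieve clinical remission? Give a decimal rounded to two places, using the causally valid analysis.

0.66

The blood pressure-specific comparison favours Drug H throughout, but the pooled figures favour Drug Z. The question is whether to condition on blood pressure.
Blood pressure here is a post-treatment variable shaped by the drug; conditioning on it would introduce bias rather than remove it. The overall comparison is the causal one.
So P(outcome | do(Drug Z)) is just the pooled rate for Drug Z: 299/450 = 0.664.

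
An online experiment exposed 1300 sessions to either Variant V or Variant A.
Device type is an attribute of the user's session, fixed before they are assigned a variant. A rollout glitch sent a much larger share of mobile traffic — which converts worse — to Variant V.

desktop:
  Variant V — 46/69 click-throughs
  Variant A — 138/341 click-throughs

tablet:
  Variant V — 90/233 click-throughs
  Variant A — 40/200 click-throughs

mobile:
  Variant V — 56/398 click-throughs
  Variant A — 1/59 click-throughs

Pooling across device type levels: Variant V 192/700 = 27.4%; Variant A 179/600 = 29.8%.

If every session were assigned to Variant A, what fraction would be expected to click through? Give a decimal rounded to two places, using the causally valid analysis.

0.20

Device type is set before the variant has any effect — it is not caused by the variant — and it independently drives the outcome. That makes it a confounder, so the causal comparison is within device type levels.
Standardising Variant A to the population device type mix: 0.315·138/341 + 0.333·40/200 + 0.352·1/59 = 0.200.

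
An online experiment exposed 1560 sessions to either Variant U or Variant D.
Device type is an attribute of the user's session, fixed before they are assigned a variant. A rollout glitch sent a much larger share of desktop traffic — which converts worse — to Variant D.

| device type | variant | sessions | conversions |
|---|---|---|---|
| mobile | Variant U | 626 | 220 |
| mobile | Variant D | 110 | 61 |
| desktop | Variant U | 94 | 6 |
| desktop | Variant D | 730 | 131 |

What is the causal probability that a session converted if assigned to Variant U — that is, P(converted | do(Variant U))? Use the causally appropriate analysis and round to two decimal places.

0.20

Device type differs across variants for reasons unrelated to any effect of the variant itself, and it separately predicts the outcome — a classic confounder. We must compare within device type levels.
Standardising Variant U to the population device type mix: 0.472·220/626 + 0.528·6/94 = 0.200.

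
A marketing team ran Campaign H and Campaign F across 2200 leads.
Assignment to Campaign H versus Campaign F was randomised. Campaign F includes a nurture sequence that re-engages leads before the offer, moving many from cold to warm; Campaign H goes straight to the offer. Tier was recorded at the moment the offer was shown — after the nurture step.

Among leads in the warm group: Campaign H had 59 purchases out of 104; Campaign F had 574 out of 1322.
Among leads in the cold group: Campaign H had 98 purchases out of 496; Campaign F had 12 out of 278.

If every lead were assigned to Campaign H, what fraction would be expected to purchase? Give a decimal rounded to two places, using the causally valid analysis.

0.26

Because the campaign influences engagement tier, engagement tier is a post-treatment mediator, not a confounder. Stratifying on it would bias the estimate; the causal effect is the crude pooled difference.
So P(outcome | do(Campaign H)) is just the pooled rate for Campaign H: 157/600 = 0.262.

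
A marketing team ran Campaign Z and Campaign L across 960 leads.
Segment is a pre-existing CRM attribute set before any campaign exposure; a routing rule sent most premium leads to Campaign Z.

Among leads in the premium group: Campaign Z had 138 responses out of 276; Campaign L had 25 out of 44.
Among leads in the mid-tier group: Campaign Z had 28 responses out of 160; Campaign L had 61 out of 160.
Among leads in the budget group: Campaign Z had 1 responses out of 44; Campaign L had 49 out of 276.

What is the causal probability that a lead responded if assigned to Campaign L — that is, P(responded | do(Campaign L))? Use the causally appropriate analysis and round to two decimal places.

Within every customer segment level Campaign L has the higher rate, yet pooled Campaign Z does — Simpson's reversal.
Here customer segment is a common cause — it drives both which campaign a case falls under and the outcome. The crude comparison mixes populations; the stratum-specific rates are the causally relevant ones.
Standardising Campaign L to the population customer segment mix: 0.333·25/44 + 0.333·61/160 + 0.333·49/276 = 0.376.

0.38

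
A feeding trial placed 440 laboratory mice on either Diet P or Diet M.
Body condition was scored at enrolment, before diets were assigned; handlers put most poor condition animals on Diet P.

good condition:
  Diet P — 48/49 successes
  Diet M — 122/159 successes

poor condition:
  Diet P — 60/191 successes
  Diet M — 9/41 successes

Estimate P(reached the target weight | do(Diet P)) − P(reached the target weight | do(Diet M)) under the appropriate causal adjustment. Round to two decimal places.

Diet P is higher inside every starting body condition stratum but Diet M is higher in aggregate. Whether to stratify depends on how starting body condition relates to the diet.
Here starting body condition is a common cause — it drives both which diet a case falls under and the outcome. The crude comparison mixes populations; the stratum-specific rates are the causally relevant ones.
Adjusting over the population distribution of starting body condition: 0.473·(0.980−0.767) + 0.527·(0.314−0.220) = +0.150.

+0.15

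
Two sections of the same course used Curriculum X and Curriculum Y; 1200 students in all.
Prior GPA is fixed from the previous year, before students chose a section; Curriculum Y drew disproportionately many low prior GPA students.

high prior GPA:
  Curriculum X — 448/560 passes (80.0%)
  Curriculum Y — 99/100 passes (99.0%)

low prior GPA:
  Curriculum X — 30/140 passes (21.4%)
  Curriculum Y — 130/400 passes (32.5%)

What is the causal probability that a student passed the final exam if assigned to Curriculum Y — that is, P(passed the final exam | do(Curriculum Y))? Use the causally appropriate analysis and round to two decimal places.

0.69

Curriculum Y is higher inside every prior GPA band stratum but Curriculum X is higher in aggregate. Whether to stratify depends on how prior GPA band relates to the teaching method.
Nothing the teaching method does changes prior GPA band; the imbalance is an allocation artefact. With prior GPA band also predicting the outcome, the pooled figure is confounded, and the within-stratum comparison is the causal one.
Standardising Curriculum Y to the population prior GPA band mix: 0.550·99/100 + 0.450·130/400 = 0.691.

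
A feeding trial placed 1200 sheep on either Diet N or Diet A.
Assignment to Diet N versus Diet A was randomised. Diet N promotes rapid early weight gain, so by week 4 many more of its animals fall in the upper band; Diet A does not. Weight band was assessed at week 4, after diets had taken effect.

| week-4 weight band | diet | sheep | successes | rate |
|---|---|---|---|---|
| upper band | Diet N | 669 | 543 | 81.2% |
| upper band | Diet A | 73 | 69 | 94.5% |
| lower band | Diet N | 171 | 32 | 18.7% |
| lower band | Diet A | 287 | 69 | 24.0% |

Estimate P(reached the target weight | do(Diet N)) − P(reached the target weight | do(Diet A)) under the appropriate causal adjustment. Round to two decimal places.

Week-4 weight band is recorded after the diet and is itself shifted by it — it sits on the causal path from diet to outcome. Conditioning on a mediator would strip out part of the effect we want; the pooled comparison gives the total causal effect.
The causal difference is the pooled difference: 0.685 − 0.383 = +0.301.

+0.30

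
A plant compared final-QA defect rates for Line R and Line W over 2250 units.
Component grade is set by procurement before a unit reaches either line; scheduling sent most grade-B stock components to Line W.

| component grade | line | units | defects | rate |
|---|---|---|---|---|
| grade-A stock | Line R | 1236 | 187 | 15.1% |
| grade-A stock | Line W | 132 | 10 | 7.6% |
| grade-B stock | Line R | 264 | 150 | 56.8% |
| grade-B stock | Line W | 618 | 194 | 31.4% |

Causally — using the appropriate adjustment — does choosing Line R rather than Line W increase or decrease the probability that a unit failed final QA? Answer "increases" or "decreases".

increases

Nothing the line does changes component grade; the imbalance is an allocation artefact. With component grade also predicting the outcome, the pooled figure is confounded, and the within-stratum comparison is the causal one.
Within each level — grade-A stock: 15.1% vs 7.6%; grade-B stock: 56.8% vs 31.4% — Line W is lower every time.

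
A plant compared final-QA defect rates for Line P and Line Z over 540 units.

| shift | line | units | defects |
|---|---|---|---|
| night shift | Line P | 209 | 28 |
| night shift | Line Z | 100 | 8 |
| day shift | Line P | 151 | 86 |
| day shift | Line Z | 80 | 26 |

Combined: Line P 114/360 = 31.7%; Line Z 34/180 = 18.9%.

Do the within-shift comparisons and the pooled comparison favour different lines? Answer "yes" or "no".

no

Within each shift level (night shift 13.4% vs 8.0%; day shift 57.0% vs 32.5%), Line Z has the lower rate every time. Pooled: 31.7% vs 18.9% — Line Z has the lower rate overall. They agree.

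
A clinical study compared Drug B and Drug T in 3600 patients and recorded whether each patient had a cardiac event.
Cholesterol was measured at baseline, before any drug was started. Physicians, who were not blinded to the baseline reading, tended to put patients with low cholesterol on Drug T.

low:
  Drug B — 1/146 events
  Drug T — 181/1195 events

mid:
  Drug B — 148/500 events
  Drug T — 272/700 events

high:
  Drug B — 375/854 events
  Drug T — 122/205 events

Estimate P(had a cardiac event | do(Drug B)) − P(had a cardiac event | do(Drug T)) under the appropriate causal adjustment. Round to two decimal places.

-0.13

Cholesterol differs across drugs for reasons unrelated to any effect of the drug itself, and it separately predicts the outcome — a classic confounder. We must compare within cholesterol levels.
Adjusting over the population distribution of cholesterol: 0.372·(0.007−0.151) + 0.333·(0.296−0.389) + 0.294·(0.439−0.595) = -0.131.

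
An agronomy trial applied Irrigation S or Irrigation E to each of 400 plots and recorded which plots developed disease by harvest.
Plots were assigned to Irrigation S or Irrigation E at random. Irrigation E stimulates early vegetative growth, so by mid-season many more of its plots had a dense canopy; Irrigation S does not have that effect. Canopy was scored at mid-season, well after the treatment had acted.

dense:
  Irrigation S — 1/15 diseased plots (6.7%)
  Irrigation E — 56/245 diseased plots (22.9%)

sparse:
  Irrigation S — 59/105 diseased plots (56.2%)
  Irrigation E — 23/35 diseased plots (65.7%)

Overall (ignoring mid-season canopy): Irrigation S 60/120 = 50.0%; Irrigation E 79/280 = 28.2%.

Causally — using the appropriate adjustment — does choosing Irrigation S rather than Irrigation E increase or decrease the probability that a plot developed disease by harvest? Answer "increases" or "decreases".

increases

The stratified and pooled comparisons disagree (Irrigation S wins within each mid-season canopy; Irrigation E wins overall), so the answer turns on the causal role of mid-season canopy.
The distribution of mid-season canopy is itself part of what the irrigation does — it is an intermediate outcome. Holding it fixed would remove that part of the effect; the total effect is the pooled difference.
Pooled: Irrigation S 50.0% vs Irrigation E 28.2%; Irrigation E is lower overall.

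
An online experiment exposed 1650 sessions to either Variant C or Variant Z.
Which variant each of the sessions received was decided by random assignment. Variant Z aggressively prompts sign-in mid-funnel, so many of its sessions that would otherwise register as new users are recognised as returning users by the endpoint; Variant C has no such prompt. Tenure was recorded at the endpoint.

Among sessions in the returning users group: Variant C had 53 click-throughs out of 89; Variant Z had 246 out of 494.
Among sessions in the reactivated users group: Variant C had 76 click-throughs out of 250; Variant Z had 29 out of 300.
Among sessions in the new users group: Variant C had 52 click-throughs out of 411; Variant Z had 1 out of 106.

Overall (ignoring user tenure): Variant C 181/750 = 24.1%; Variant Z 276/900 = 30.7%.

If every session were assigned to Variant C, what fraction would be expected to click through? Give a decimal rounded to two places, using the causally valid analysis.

The user tenure-specific comparison favours Variant C throughout, but the pooled figures favour Variant Z. The question is whether to condition on user tenure.
Because the variant influences user tenure, user tenure is a post-treatment mediator, not a confounder. Stratifying on it would bias the estimate; the causal effect is the crude pooled difference.
So P(outcome | do(Variant C)) is just the pooled rate for Variant C: 181/750 = 0.241.

0.24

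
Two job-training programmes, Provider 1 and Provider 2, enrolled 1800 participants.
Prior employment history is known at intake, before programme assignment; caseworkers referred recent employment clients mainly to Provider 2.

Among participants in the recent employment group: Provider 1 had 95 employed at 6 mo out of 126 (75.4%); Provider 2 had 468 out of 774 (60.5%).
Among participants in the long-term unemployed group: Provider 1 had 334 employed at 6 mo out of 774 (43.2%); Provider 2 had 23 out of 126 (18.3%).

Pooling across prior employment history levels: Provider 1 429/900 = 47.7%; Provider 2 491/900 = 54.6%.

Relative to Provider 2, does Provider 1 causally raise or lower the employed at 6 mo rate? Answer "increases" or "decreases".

The imbalance in prior employment history arose from how participants were allocated, not from anything the programme did; and prior employment history independently affects the outcome. The pooled gap is confounded — condition on prior employment history.
Within each level — recent employment: 75.4% vs 60.5%; long-term unemployed: 43.2% vs 18.3% — Provider 1 is higher every time.

increases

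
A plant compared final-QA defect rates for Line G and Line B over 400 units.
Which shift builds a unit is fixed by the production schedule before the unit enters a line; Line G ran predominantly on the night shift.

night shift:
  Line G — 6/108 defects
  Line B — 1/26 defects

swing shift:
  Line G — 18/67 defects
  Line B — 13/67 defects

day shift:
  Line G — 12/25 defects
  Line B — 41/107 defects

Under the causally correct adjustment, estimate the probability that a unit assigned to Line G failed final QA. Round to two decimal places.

The stratified and pooled comparisons disagree (Line B wins within each shift; Line G wins overall), so the answer turns on the causal role of shift.
Shift is set before the line has any effect — it is not caused by the line — and it independently drives the outcome. That makes it a confounder, so the causal comparison is within shift levels.
Standardising Line G to the population shift mix: 0.335·6/108 + 0.335·18/67 + 0.330·12/25 = 0.267.

0.27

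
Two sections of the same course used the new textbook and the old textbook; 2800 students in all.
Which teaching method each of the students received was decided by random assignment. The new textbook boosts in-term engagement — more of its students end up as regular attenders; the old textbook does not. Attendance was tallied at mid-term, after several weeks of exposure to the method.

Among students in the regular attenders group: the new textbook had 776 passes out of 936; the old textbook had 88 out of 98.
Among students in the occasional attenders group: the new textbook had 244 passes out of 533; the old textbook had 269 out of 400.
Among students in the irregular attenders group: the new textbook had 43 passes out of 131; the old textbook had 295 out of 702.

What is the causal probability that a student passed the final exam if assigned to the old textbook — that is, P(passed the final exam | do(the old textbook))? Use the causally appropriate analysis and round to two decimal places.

The distribution of mid-term attendance is itself part of what the teaching method does — it is an intermediate outcome. Holding it fixed would remove that part of the effect; the total effect is the pooled difference.
So P(outcome | do(the old textbook)) is just the pooled rate for the old textbook: 652/1200 = 0.543.

0.54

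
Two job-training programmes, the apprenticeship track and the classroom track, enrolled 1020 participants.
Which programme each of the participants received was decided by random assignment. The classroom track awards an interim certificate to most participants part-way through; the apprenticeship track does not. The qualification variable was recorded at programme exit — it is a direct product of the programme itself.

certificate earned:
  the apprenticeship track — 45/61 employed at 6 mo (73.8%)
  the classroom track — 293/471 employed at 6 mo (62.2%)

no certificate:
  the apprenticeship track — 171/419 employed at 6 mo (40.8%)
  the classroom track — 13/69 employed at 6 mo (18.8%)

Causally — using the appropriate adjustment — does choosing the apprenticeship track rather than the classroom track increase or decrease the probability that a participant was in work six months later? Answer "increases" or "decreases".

Qualification attained during the programme lies on the pathway programme → qualification attained during the programme → outcome, so adjusting for it blocks the indirect effect. For the total causal effect of programme, use the unadjusted pooled rates.
Pooled: the apprenticeship track 45.0% vs the classroom track 56.7%; the classroom track is higher overall.

decreases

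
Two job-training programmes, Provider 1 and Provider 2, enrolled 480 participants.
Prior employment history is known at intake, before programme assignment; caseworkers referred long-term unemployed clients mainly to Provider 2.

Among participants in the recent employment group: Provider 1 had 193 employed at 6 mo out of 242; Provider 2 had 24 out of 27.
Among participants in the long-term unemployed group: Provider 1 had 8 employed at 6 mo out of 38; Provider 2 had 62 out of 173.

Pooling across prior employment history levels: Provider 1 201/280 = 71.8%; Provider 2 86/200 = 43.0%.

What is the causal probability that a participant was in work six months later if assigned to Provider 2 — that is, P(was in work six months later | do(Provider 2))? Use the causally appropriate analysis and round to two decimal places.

0.66

Within every prior employment history level Provider 2 has the higher rate, yet pooled Provider 1 does — Simpson's reversal.
Prior employment history satisfies the back-door criterion: it is not a descendant of the programme, and it blocks the spurious path from programme to outcome. Adjusting for it (i.e., using the within-prior employment history rates) gives the causal effect.
Standardising Provider 2 to the population prior employment history mix: 0.560·24/27 + 0.440·62/173 = 0.656.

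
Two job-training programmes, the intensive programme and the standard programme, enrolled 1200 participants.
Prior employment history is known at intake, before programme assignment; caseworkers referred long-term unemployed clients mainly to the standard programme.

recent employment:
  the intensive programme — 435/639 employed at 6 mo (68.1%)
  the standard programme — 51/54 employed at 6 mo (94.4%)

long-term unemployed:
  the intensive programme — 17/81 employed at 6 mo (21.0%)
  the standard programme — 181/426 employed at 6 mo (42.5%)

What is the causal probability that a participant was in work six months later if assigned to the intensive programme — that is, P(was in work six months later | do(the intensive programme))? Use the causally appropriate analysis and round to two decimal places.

Prior employment history is set before the programme has any effect — it is not caused by the programme — and it independently drives the outcome. That makes it a confounder, so the causal comparison is within prior employment history levels.
Standardising the intensive programme to the population prior employment history mix: 0.578·435/639 + 0.422·17/81 = 0.482.

0.48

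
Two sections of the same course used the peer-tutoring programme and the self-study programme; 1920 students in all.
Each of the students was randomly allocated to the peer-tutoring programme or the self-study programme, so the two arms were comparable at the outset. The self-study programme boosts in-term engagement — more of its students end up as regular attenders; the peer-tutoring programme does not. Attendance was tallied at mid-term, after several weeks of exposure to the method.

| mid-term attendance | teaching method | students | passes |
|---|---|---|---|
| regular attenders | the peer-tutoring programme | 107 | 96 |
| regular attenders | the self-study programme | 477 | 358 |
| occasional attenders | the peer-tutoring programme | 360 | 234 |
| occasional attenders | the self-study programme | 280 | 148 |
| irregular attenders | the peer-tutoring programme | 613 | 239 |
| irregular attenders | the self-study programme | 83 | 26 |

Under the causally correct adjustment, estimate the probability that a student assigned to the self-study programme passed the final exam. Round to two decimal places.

Mid-term attendance is recorded after the teaching method and is itself shifted by it — it sits on the causal path from teaching method to outcome. Conditioning on a mediator would strip out part of the effect we want; the pooled comparison gives the total causal effect.
So P(outcome | do(the self-study programme)) is just the pooled rate for the self-study programme: 532/840 = 0.633.

0.63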